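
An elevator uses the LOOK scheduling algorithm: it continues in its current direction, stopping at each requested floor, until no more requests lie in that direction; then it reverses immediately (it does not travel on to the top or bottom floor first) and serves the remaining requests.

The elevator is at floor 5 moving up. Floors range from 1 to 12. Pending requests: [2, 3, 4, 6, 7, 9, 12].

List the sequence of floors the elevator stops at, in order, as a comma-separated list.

Answer: 6, 7, 9, 12, 4, 3, 2

Derivation:
Current: 5, moving UP
Serve above first (ascending): [6, 7, 9, 12]
Then reverse, serve below (descending): [4, 3, 2]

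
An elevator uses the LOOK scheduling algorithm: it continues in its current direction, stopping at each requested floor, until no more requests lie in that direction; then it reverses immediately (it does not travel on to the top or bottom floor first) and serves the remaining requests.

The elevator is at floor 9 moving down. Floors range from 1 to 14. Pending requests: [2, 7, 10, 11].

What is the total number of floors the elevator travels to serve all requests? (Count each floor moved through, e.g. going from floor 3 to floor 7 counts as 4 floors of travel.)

Answer: 16

Derivation:
Start at floor 9 moving down, LOOK stop order: [7, 2, 10, 11]
  9 → 7: |7-9| = 2, total = 2
  7 → 2: |2-7| = 5, total = 7
  2 → 10: |10-2| = 8, total = 15
  10 → 11: |11-10| = 1, total = 16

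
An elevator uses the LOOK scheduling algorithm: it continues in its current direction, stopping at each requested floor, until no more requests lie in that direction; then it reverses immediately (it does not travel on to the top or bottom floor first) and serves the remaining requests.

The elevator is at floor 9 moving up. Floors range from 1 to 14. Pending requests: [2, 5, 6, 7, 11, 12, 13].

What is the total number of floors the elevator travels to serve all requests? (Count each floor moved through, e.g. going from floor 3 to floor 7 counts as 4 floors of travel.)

Start at floor 9 moving up, LOOK stop order: [11, 12, 13, 7, 6, 5, 2]
  9 → 11: |11-9| = 2, total = 2
  11 → 12: |12-11| = 1, total = 3
  12 → 13: |13-12| = 1, total = 4
  13 → 7: |7-13| = 6, total = 10
  7 → 6: |6-7| = 1, total = 11
  6 → 5: |5-6| = 1, total = 12
  5 → 2: |2-5| = 3, total = 15

Answer: 15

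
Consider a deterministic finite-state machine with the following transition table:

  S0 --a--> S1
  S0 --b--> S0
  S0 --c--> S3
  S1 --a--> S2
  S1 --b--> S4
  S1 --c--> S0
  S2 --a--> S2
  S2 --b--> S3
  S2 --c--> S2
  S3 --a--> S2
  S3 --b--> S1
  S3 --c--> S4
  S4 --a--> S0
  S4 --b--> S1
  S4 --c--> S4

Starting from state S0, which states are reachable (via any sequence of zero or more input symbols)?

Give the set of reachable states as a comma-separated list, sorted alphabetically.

Answer: S0, S1, S2, S3, S4

Derivation:
BFS from S0:
  visit S0: S0--a-->S1 (new), S0--b-->S0 (seen), S0--c-->S3 (new)
  visit S1: S1--a-->S2 (new), S1--b-->S4 (new), S1--c-->S0 (seen)
  visit S3: S3--a-->S2 (seen), S3--b-->S1 (seen), S3--c-->S4 (seen)
  visit S2: S2--a-->S2 (seen), S2--b-->S3 (seen), S2--c-->S2 (seen)
  visit S4: S4--a-->S0 (seen), S4--b-->S1 (seen), S4--c-->S4 (seen)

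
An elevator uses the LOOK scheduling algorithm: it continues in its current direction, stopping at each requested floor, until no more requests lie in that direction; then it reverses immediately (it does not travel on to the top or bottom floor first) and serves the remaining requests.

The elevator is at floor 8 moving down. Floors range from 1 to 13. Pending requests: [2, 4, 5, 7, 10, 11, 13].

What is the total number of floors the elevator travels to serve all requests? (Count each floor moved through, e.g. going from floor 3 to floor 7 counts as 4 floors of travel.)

Answer: 17

Derivation:
Start at floor 8 moving down, LOOK stop order: [7, 5, 4, 2, 10, 11, 13]
  8 → 7: |7-8| = 1, total = 1
  7 → 5: |5-7| = 2, total = 3
  5 → 4: |4-5| = 1, total = 4
  4 → 2: |2-4| = 2, total = 6
  2 → 10: |10-2| = 8, total = 14
  10 → 11: |11-10| = 1, total = 15
  11 → 13: |13-11| = 2, total = 17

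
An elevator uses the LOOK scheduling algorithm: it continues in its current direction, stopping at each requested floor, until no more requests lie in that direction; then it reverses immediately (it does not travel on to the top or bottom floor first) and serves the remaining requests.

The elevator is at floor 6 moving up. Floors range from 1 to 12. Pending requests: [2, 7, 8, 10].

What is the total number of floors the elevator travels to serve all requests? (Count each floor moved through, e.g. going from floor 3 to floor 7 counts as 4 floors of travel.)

Start at floor 6 moving up, LOOK stop order: [7, 8, 10, 2]
  6 → 7: |7-6| = 1, total = 1
  7 → 8: |8-7| = 1, total = 2
  8 → 10: |10-8| = 2, total = 4
  10 → 2: |2-10| = 8, total = 12

Answer: 12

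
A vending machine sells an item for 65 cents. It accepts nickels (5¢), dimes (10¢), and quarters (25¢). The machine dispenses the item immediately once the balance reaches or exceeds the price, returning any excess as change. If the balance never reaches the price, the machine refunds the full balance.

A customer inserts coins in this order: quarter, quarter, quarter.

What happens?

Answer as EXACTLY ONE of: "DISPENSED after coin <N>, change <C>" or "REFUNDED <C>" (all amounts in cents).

Answer: DISPENSED after coin 3, change 10

Derivation:
Price: 65¢
Coin 1 (quarter, 25¢): balance = 25¢
Coin 2 (quarter, 25¢): balance = 50¢
Coin 3 (quarter, 25¢): balance = 75¢
  → balance >= price → DISPENSE, change = 75 - 65 = 10¢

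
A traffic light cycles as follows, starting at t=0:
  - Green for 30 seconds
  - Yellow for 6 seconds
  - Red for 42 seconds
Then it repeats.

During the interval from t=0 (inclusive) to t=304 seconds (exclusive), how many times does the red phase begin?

Cycle = 30+6+42 = 78s
red phase starts at t = k*78 + 36 for k=0,1,2,...
Need k*78+36 < 304 → k < 3.436
k ∈ {0, ..., 3} → 4 starts

Answer: 4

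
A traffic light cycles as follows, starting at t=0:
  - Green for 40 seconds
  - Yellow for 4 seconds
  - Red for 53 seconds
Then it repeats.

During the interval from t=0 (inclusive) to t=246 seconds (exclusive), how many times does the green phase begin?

Cycle = 40+4+53 = 97s
green phase starts at t = k*97 + 0 for k=0,1,2,...
Need k*97+0 < 246 → k < 2.536
k ∈ {0, ..., 2} → 3 starts

Answer: 3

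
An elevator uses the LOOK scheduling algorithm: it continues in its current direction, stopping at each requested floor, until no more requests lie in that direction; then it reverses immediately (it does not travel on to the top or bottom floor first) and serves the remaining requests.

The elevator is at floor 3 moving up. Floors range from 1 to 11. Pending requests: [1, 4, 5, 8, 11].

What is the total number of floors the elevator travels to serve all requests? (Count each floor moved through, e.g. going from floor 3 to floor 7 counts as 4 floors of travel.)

Answer: 18

Derivation:
Start at floor 3 moving up, LOOK stop order: [4, 5, 8, 11, 1]
  3 → 4: |4-3| = 1, total = 1
  4 → 5: |5-4| = 1, total = 2
  5 → 8: |8-5| = 3, total = 5
  8 → 11: |11-8| = 3, total = 8
  11 → 1: |1-11| = 10, total = 18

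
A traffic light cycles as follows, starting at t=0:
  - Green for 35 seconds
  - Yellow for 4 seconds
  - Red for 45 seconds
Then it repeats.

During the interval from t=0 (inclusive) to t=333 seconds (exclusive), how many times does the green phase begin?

Cycle = 35+4+45 = 84s
green phase starts at t = k*84 + 0 for k=0,1,2,...
Need k*84+0 < 333 → k < 3.964
k ∈ {0, ..., 3} → 4 starts

Answer: 4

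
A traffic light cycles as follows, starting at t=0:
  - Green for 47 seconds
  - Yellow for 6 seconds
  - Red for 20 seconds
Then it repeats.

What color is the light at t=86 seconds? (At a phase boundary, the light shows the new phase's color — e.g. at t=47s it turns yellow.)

Answer: green

Derivation:
Cycle length = 47 + 6 + 20 = 73s
t = 86, phase_t = 86 mod 73 = 13
13 < 47 (green end) → GREEN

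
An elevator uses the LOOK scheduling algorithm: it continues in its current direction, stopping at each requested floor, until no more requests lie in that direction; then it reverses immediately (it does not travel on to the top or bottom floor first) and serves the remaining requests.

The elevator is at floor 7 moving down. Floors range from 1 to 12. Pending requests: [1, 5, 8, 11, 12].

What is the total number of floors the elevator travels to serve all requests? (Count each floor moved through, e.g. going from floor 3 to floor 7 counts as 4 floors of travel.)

Start at floor 7 moving down, LOOK stop order: [5, 1, 8, 11, 12]
  7 → 5: |5-7| = 2, total = 2
  5 → 1: |1-5| = 4, total = 6
  1 → 8: |8-1| = 7, total = 13
  8 → 11: |11-8| = 3, total = 16
  11 → 12: |12-11| = 1, total = 17

Answer: 17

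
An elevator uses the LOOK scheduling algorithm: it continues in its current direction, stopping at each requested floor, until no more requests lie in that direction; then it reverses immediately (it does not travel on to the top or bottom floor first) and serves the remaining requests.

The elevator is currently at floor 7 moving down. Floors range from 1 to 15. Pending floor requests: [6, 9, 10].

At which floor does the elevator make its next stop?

Answer: 6

Derivation:
Current floor: 7, direction: down
Requests above: [9, 10]
Requests below: [6]
Moving down and requests lie below → nearest below is max([6]) = 6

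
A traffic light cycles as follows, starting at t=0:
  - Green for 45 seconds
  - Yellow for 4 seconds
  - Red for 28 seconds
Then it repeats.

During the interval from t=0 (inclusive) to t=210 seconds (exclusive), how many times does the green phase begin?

Cycle = 45+4+28 = 77s
green phase starts at t = k*77 + 0 for k=0,1,2,...
Need k*77+0 < 210 → k < 2.727
k ∈ {0, ..., 2} → 3 starts

Answer: 3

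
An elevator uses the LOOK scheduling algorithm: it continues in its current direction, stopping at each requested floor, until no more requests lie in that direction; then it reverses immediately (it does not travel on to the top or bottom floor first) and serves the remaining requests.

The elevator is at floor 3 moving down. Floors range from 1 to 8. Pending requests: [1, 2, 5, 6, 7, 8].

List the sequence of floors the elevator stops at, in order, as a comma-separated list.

Current: 3, moving DOWN
Serve below first (descending): [2, 1]
Then reverse, serve above (ascending): [5, 6, 7, 8]

Answer: 2, 1, 5, 6, 7, 8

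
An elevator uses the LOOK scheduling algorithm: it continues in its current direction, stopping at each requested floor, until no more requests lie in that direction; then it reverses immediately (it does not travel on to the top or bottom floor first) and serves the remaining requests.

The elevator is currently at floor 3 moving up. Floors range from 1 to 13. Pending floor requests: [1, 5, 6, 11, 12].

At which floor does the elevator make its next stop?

Answer: 5

Derivation:
Current floor: 3, direction: up
Requests above: [5, 6, 11, 12]
Requests below: [1]
Moving up and requests lie above → nearest above is min([5, 6, 11, 12]) = 5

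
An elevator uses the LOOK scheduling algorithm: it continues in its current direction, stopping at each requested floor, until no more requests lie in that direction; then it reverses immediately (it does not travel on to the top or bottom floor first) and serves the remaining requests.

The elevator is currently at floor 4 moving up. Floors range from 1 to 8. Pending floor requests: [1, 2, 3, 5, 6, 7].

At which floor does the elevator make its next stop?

Current floor: 4, direction: up
Requests above: [5, 6, 7]
Requests below: [1, 2, 3]
Moving up and requests lie above → nearest above is min([5, 6, 7]) = 5

Answer: 5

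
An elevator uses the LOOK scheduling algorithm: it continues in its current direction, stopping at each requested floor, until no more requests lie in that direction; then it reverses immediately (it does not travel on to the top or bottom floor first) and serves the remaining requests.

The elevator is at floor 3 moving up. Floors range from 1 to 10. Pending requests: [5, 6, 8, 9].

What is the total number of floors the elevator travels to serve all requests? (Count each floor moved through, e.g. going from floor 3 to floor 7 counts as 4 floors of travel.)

Answer: 6

Derivation:
Start at floor 3 moving up, LOOK stop order: [5, 6, 8, 9]
  3 → 5: |5-3| = 2, total = 2
  5 → 6: |6-5| = 1, total = 3
  6 → 8: |8-6| = 2, total = 5
  8 → 9: |9-8| = 1, total = 6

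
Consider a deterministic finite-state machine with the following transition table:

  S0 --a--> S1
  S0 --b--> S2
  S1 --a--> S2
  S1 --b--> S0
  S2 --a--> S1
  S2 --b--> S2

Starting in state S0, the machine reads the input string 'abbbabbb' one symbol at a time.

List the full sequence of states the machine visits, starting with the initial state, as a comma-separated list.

Answer: S0, S1, S0, S2, S2, S1, S0, S2, S2

Derivation:
Start: S0
  read 'a': S0 --a--> S1
  read 'b': S1 --b--> S0
  read 'b': S0 --b--> S2
  read 'b': S2 --b--> S2
  read 'a': S2 --a--> S1
  read 'b': S1 --b--> S0
  read 'b': S0 --b--> S2
  read 'b': S2 --b--> S2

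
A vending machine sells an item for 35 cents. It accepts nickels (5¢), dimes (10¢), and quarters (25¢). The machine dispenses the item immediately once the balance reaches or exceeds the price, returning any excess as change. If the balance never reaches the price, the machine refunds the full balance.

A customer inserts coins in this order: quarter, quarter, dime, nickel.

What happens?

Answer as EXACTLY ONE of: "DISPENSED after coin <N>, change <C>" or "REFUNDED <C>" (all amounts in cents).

Answer: DISPENSED after coin 2, change 15

Derivation:
Price: 35¢
Coin 1 (quarter, 25¢): balance = 25¢
Coin 2 (quarter, 25¢): balance = 50¢
  → balance >= price → DISPENSE, change = 50 - 35 = 15¢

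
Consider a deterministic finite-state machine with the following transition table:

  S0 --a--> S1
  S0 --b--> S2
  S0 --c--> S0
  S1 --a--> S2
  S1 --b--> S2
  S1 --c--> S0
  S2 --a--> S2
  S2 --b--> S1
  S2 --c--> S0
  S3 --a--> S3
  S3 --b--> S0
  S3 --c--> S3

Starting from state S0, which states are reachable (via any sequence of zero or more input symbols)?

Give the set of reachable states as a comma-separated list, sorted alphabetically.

BFS from S0:
  visit S0: S0--a-->S1 (new), S0--b-->S2 (new), S0--c-->S0 (seen)
  visit S1: S1--a-->S2 (seen), S1--b-->S2 (seen), S1--c-->S0 (seen)
  visit S2: S2--a-->S2 (seen), S2--b-->S1 (seen), S2--c-->S0 (seen)

Answer: S0, S1, S2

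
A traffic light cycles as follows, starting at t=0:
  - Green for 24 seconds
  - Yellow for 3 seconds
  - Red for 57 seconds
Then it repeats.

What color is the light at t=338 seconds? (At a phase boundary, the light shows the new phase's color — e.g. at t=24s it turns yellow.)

Answer: green

Derivation:
Cycle length = 24 + 3 + 57 = 84s
t = 338, phase_t = 338 mod 84 = 2
2 < 24 (green end) → GREEN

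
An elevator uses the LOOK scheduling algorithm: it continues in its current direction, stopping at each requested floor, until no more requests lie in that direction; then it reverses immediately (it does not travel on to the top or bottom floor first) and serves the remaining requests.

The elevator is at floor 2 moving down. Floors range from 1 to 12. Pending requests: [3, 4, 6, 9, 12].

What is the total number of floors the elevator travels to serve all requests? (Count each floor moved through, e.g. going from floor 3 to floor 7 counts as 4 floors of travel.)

Answer: 10

Derivation:
Start at floor 2 moving down, LOOK stop order: [3, 4, 6, 9, 12]
  2 → 3: |3-2| = 1, total = 1
  3 → 4: |4-3| = 1, total = 2
  4 → 6: |6-4| = 2, total = 4
  6 → 9: |9-6| = 3, total = 7
  9 → 12: |12-9| = 3, total = 10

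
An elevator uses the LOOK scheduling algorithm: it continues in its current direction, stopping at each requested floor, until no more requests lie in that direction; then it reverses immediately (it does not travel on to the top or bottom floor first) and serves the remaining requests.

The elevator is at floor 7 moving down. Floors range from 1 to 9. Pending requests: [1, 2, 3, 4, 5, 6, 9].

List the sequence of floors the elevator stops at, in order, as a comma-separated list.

Answer: 6, 5, 4, 3, 2, 1, 9

Derivation:
Current: 7, moving DOWN
Serve below first (descending): [6, 5, 4, 3, 2, 1]
Then reverse, serve above (ascending): [9]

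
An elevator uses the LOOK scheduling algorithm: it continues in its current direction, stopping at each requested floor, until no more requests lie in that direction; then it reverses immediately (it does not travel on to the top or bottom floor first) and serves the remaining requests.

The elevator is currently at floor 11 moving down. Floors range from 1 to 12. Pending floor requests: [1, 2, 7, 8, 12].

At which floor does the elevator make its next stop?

Current floor: 11, direction: down
Requests above: [12]
Requests below: [1, 2, 7, 8]
Moving down and requests lie below → nearest below is max([1, 2, 7, 8]) = 8

Answer: 8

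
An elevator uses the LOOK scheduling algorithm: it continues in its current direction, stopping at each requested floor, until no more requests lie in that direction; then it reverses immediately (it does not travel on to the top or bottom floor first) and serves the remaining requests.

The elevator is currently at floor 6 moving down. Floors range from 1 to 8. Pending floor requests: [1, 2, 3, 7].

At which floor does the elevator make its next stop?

Answer: 3

Derivation:
Current floor: 6, direction: down
Requests above: [7]
Requests below: [1, 2, 3]
Moving down and requests lie below → nearest below is max([1, 2, 3]) = 3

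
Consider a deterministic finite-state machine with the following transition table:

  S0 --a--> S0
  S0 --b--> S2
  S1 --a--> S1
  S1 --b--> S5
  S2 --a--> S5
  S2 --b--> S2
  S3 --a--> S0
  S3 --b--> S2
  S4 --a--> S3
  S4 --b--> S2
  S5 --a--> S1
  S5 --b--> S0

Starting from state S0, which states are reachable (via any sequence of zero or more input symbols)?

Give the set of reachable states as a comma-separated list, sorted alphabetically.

Answer: S0, S1, S2, S5

Derivation:
BFS from S0:
  visit S0: S0--a-->S0 (seen), S0--b-->S2 (new)
  visit S2: S2--a-->S5 (new), S2--b-->S2 (seen)
  visit S5: S5--a-->S1 (new), S5--b-->S0 (seen)
  visit S1: S1--a-->S1 (seen), S1--b-->S5 (seen)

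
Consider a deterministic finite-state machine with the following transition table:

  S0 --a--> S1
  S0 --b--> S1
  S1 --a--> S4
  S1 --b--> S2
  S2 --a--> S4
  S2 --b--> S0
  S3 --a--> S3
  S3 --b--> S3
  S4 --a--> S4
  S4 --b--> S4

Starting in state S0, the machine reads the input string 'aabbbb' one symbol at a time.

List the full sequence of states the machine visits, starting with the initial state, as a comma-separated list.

Start: S0
  read 'a': S0 --a--> S1
  read 'a': S1 --a--> S4
  read 'b': S4 --b--> S4
  read 'b': S4 --b--> S4
  read 'b': S4 --b--> S4
  read 'b': S4 --b--> S4

Answer: S0, S1, S4, S4, S4, S4, S4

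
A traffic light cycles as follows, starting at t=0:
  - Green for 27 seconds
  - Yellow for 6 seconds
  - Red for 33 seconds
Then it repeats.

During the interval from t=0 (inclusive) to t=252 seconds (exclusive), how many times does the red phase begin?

Answer: 4

Derivation:
Cycle = 27+6+33 = 66s
red phase starts at t = k*66 + 33 for k=0,1,2,...
Need k*66+33 < 252 → k < 3.318
k ∈ {0, ..., 3} → 4 starts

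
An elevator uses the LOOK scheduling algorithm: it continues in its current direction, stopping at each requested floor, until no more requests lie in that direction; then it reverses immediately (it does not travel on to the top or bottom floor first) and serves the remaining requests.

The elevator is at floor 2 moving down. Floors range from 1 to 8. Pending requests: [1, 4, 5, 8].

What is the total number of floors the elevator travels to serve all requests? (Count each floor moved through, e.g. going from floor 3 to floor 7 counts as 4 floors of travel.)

Answer: 8

Derivation:
Start at floor 2 moving down, LOOK stop order: [1, 4, 5, 8]
  2 → 1: |1-2| = 1, total = 1
  1 → 4: |4-1| = 3, total = 4
  4 → 5: |5-4| = 1, total = 5
  5 → 8: |8-5| = 3, total = 8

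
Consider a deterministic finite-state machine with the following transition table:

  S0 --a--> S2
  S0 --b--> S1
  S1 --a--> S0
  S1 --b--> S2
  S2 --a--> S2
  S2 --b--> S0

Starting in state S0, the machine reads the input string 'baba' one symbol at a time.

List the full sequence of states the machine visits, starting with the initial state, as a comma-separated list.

Answer: S0, S1, S0, S1, S0

Derivation:
Start: S0
  read 'b': S0 --b--> S1
  read 'a': S1 --a--> S0
  read 'b': S0 --b--> S1
  read 'a': S1 --a--> S0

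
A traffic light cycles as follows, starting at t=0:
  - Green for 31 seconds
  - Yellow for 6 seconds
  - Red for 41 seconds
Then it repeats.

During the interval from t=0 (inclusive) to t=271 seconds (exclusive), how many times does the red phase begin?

Cycle = 31+6+41 = 78s
red phase starts at t = k*78 + 37 for k=0,1,2,...
Need k*78+37 < 271 → k < 3.000
k ∈ {0, ..., 2} → 3 starts

Answer: 3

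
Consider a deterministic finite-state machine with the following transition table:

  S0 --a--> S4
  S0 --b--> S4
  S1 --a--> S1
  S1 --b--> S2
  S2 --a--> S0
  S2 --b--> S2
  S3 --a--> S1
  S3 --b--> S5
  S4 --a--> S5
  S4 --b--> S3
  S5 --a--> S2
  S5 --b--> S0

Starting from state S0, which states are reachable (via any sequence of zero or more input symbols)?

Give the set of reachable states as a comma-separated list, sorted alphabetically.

Answer: S0, S1, S2, S3, S4, S5

Derivation:
BFS from S0:
  visit S0: S0--a-->S4 (new), S0--b-->S4 (seen)
  visit S4: S4--a-->S5 (new), S4--b-->S3 (new)
  visit S5: S5--a-->S2 (new), S5--b-->S0 (seen)
  visit S3: S3--a-->S1 (new), S3--b-->S5 (seen)
  visit S2: S2--a-->S0 (seen), S2--b-->S2 (seen)
  visit S1: S1--a-->S1 (seen), S1--b-->S2 (seen)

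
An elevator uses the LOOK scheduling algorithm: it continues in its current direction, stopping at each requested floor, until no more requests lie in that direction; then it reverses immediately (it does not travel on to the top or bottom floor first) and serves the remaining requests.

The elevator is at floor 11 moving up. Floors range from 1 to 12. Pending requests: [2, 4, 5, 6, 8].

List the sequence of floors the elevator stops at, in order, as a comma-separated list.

Current: 11, moving UP
Serve above first (ascending): []
Then reverse, serve below (descending): [8, 6, 5, 4, 2]

Answer: 8, 6, 5, 4, 2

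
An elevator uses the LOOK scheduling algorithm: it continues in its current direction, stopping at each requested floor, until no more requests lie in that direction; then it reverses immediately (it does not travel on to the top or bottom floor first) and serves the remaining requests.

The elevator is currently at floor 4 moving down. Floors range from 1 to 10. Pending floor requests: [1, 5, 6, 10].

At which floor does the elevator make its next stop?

Current floor: 4, direction: down
Requests above: [5, 6, 10]
Requests below: [1]
Moving down and requests lie below → nearest below is max([1]) = 1

Answer: 1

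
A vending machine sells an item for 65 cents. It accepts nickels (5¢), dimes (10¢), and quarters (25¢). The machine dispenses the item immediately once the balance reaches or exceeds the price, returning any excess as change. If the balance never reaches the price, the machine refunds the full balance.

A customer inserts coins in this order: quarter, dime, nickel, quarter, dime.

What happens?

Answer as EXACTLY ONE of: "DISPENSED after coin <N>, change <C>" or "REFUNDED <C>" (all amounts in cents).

Answer: DISPENSED after coin 4, change 0

Derivation:
Price: 65¢
Coin 1 (quarter, 25¢): balance = 25¢
Coin 2 (dime, 10¢): balance = 35¢
Coin 3 (nickel, 5¢): balance = 40¢
Coin 4 (quarter, 25¢): balance = 65¢
  → balance >= price → DISPENSE, change = 65 - 65 = 0¢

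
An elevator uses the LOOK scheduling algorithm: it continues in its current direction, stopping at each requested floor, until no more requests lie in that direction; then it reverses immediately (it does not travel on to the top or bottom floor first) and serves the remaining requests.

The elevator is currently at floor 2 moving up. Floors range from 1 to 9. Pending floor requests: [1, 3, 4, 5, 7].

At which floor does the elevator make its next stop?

Answer: 3

Derivation:
Current floor: 2, direction: up
Requests above: [3, 4, 5, 7]
Requests below: [1]
Moving up and requests lie above → nearest above is min([3, 4, 5, 7]) = 3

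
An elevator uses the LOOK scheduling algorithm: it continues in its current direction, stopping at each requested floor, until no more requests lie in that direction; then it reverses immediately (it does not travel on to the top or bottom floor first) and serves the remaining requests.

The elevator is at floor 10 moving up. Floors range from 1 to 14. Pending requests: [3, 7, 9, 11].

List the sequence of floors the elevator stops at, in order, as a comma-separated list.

Answer: 11, 9, 7, 3

Derivation:
Current: 10, moving UP
Serve above first (ascending): [11]
Then reverse, serve below (descending): [9, 7, 3]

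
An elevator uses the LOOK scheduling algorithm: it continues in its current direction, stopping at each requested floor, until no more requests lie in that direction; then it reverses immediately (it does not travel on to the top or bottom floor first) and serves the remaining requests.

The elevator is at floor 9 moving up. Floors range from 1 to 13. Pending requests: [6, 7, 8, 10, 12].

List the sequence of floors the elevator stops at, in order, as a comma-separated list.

Current: 9, moving UP
Serve above first (ascending): [10, 12]
Then reverse, serve below (descending): [8, 7, 6]

Answer: 10, 12, 8, 7, 6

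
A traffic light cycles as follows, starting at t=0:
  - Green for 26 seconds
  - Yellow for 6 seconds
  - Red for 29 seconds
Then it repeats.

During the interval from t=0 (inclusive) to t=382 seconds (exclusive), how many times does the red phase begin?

Cycle = 26+6+29 = 61s
red phase starts at t = k*61 + 32 for k=0,1,2,...
Need k*61+32 < 382 → k < 5.738
k ∈ {0, ..., 5} → 6 starts

Answer: 6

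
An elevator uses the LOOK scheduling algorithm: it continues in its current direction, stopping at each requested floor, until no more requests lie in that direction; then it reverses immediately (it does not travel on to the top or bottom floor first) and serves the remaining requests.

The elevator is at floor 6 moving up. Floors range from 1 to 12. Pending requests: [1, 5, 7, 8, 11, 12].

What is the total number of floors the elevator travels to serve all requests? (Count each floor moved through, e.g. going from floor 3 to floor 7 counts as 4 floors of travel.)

Answer: 17

Derivation:
Start at floor 6 moving up, LOOK stop order: [7, 8, 11, 12, 5, 1]
  6 → 7: |7-6| = 1, total = 1
  7 → 8: |8-7| = 1, total = 2
  8 → 11: |11-8| = 3, total = 5
  11 → 12: |12-11| = 1, total = 6
  12 → 5: |5-12| = 7, total = 13
  5 → 1: |1-5| = 4, total = 17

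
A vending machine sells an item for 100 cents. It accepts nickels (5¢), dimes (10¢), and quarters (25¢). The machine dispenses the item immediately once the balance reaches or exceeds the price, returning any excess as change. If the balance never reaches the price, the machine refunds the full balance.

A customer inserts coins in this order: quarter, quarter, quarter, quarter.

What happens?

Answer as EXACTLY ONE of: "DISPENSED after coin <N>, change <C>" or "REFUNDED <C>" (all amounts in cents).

Price: 100¢
Coin 1 (quarter, 25¢): balance = 25¢
Coin 2 (quarter, 25¢): balance = 50¢
Coin 3 (quarter, 25¢): balance = 75¢
Coin 4 (quarter, 25¢): balance = 100¢
  → balance >= price → DISPENSE, change = 100 - 100 = 0¢

Answer: DISPENSED after coin 4, change 0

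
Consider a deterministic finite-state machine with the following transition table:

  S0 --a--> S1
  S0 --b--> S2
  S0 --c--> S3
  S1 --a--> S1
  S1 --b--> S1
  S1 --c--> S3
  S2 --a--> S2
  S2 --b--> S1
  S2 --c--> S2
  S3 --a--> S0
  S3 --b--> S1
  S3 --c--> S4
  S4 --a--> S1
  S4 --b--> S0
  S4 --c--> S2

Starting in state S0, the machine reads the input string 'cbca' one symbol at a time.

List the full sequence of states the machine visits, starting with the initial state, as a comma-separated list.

Start: S0
  read 'c': S0 --c--> S3
  read 'b': S3 --b--> S1
  read 'c': S1 --c--> S3
  read 'a': S3 --a--> S0

Answer: S0, S3, S1, S3, S0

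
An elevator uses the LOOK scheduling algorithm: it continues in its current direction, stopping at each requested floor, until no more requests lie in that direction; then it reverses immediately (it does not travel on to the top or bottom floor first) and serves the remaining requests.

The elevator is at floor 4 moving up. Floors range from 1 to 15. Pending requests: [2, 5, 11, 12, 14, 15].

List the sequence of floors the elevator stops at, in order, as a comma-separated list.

Current: 4, moving UP
Serve above first (ascending): [5, 11, 12, 14, 15]
Then reverse, serve below (descending): [2]

Answer: 5, 11, 12, 14, 15, 2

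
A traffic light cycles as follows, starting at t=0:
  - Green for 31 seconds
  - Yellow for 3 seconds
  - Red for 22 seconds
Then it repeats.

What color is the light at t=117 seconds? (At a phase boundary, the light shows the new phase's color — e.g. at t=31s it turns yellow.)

Answer: green

Derivation:
Cycle length = 31 + 3 + 22 = 56s
t = 117, phase_t = 117 mod 56 = 5
5 < 31 (green end) → GREEN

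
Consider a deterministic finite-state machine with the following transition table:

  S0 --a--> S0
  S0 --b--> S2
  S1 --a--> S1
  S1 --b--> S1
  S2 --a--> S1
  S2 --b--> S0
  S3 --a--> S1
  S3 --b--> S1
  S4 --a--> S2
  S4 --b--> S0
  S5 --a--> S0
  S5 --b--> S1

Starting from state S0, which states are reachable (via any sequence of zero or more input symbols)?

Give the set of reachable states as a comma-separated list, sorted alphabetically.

BFS from S0:
  visit S0: S0--a-->S0 (seen), S0--b-->S2 (new)
  visit S2: S2--a-->S1 (new), S2--b-->S0 (seen)
  visit S1: S1--a-->S1 (seen), S1--b-->S1 (seen)

Answer: S0, S1, S2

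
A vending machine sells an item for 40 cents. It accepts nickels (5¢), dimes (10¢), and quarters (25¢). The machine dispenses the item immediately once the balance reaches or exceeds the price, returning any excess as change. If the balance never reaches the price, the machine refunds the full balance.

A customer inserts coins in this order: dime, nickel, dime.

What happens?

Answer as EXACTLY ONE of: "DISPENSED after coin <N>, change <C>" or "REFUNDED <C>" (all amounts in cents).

Answer: REFUNDED 25

Derivation:
Price: 40¢
Coin 1 (dime, 10¢): balance = 10¢
Coin 2 (nickel, 5¢): balance = 15¢
Coin 3 (dime, 10¢): balance = 25¢
All coins inserted, balance 25¢ < price 40¢ → REFUND 25¢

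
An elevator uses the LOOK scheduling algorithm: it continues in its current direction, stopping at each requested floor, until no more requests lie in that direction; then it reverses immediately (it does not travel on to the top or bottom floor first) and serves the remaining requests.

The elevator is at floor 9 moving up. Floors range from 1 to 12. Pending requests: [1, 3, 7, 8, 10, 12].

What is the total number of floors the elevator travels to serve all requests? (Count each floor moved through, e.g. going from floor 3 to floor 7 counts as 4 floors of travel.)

Start at floor 9 moving up, LOOK stop order: [10, 12, 8, 7, 3, 1]
  9 → 10: |10-9| = 1, total = 1
  10 → 12: |12-10| = 2, total = 3
  12 → 8: |8-12| = 4, total = 7
  8 → 7: |7-8| = 1, total = 8
  7 → 3: |3-7| = 4, total = 12
  3 → 1: |1-3| = 2, total = 14

Answer: 14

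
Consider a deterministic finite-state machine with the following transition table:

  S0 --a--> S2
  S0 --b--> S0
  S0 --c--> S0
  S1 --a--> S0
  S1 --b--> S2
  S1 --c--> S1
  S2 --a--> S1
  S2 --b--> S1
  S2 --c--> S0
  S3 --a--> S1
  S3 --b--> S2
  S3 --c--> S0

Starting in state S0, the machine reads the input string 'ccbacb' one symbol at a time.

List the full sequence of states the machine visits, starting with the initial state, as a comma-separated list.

Start: S0
  read 'c': S0 --c--> S0
  read 'c': S0 --c--> S0
  read 'b': S0 --b--> S0
  read 'a': S0 --a--> S2
  read 'c': S2 --c--> S0
  read 'b': S0 --b--> S0

Answer: S0, S0, S0, S0, S2, S0, S0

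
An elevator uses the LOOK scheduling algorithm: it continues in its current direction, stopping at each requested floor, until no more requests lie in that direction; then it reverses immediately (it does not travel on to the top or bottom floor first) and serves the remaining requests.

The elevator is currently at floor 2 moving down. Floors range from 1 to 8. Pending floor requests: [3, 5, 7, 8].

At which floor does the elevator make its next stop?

Answer: 3

Derivation:
Current floor: 2, direction: down
Requests above: [3, 5, 7, 8]
Requests below: []
Moving down but no requests below → reverse; nearest above is min([3, 5, 7, 8]) = 3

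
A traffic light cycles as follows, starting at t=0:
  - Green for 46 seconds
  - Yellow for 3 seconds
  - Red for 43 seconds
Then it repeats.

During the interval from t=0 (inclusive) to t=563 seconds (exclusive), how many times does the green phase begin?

Answer: 7

Derivation:
Cycle = 46+3+43 = 92s
green phase starts at t = k*92 + 0 for k=0,1,2,...
Need k*92+0 < 563 → k < 6.120
k ∈ {0, ..., 6} → 7 starts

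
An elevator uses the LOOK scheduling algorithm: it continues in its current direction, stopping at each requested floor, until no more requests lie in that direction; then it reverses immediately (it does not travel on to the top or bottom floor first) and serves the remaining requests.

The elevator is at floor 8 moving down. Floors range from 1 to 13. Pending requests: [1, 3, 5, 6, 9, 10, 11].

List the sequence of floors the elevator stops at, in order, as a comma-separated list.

Current: 8, moving DOWN
Serve below first (descending): [6, 5, 3, 1]
Then reverse, serve above (ascending): [9, 10, 11]

Answer: 6, 5, 3, 1, 9, 10, 11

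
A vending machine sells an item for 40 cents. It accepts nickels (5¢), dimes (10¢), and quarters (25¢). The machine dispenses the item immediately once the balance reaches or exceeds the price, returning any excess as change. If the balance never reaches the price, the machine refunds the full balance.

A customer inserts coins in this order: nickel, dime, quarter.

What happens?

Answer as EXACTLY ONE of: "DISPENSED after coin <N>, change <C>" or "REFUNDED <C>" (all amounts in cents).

Answer: DISPENSED after coin 3, change 0

Derivation:
Price: 40¢
Coin 1 (nickel, 5¢): balance = 5¢
Coin 2 (dime, 10¢): balance = 15¢
Coin 3 (quarter, 25¢): balance = 40¢
  → balance >= price → DISPENSE, change = 40 - 40 = 0¢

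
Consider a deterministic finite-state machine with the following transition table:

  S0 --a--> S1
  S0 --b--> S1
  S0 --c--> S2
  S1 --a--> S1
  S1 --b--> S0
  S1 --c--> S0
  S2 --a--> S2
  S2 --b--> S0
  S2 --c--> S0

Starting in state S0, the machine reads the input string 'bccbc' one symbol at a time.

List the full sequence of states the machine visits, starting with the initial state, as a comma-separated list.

Answer: S0, S1, S0, S2, S0, S2

Derivation:
Start: S0
  read 'b': S0 --b--> S1
  read 'c': S1 --c--> S0
  read 'c': S0 --c--> S2
  read 'b': S2 --b--> S0
  read 'c': S0 --c--> S2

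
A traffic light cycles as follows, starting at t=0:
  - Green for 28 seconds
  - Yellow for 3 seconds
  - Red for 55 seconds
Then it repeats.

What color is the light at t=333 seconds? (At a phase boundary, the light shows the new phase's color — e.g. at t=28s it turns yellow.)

Answer: red

Derivation:
Cycle length = 28 + 3 + 55 = 86s
t = 333, phase_t = 333 mod 86 = 75
75 >= 31 → RED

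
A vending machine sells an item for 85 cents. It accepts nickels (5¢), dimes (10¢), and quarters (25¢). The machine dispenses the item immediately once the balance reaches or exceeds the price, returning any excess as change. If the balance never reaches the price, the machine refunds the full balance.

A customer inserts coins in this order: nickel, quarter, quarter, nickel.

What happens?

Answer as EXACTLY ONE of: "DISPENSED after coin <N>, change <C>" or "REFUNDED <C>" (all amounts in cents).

Price: 85¢
Coin 1 (nickel, 5¢): balance = 5¢
Coin 2 (quarter, 25¢): balance = 30¢
Coin 3 (quarter, 25¢): balance = 55¢
Coin 4 (nickel, 5¢): balance = 60¢
All coins inserted, balance 60¢ < price 85¢ → REFUND 60¢

Answer: REFUNDED 60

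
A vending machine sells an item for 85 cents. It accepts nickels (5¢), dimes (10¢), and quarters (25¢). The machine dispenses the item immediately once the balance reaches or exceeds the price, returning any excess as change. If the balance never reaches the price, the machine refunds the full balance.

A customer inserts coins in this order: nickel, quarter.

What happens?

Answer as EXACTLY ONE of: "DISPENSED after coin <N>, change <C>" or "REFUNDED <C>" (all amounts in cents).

Answer: REFUNDED 30

Derivation:
Price: 85¢
Coin 1 (nickel, 5¢): balance = 5¢
Coin 2 (quarter, 25¢): balance = 30¢
All coins inserted, balance 30¢ < price 85¢ → REFUND 30¢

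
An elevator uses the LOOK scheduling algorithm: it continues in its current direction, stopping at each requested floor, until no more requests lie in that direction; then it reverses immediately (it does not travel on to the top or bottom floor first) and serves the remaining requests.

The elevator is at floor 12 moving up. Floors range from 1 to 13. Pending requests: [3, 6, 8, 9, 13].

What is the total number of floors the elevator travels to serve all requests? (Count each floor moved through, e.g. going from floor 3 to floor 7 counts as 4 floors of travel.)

Start at floor 12 moving up, LOOK stop order: [13, 9, 8, 6, 3]
  12 → 13: |13-12| = 1, total = 1
  13 → 9: |9-13| = 4, total = 5
  9 → 8: |8-9| = 1, total = 6
  8 → 6: |6-8| = 2, total = 8
  6 → 3: |3-6| = 3, total = 11

Answer: 11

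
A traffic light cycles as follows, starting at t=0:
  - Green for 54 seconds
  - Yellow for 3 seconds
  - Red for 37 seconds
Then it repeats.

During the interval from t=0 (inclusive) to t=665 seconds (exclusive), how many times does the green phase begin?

Cycle = 54+3+37 = 94s
green phase starts at t = k*94 + 0 for k=0,1,2,...
Need k*94+0 < 665 → k < 7.074
k ∈ {0, ..., 7} → 8 starts

Answer: 8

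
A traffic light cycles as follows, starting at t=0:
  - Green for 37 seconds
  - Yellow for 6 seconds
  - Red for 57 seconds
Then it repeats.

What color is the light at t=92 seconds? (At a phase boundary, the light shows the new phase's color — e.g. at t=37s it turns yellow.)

Cycle length = 37 + 6 + 57 = 100s
t = 92, phase_t = 92 mod 100 = 92
92 >= 43 → RED

Answer: red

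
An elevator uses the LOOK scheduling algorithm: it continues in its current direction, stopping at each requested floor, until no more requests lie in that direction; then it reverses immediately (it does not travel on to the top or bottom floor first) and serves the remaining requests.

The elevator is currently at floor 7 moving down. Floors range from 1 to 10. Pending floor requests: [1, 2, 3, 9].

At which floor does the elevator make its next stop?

Answer: 3

Derivation:
Current floor: 7, direction: down
Requests above: [9]
Requests below: [1, 2, 3]
Moving down and requests lie below → nearest below is max([1, 2, 3]) = 3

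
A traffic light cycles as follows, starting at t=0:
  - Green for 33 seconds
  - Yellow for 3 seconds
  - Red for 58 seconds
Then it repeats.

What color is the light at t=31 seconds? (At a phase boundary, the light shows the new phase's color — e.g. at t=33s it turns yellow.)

Answer: green

Derivation:
Cycle length = 33 + 3 + 58 = 94s
t = 31, phase_t = 31 mod 94 = 31
31 < 33 (green end) → GREEN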